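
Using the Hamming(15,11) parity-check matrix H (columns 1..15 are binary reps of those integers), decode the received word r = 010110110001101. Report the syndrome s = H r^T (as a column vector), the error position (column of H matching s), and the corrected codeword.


s = (0, 0, 1, 0)^T, error position = 2, corrected codeword c = 000110110001101

Compute s = H r^T mod 2 one row at a time:
  s_1 = 1 + 0 + 0 + 0 + 1 + 1 + 0 + 1 = 4 ≡ 0 (mod 2).
  s_2 = 1 + 1 + 0 + 1 + 1 + 1 + 0 + 1 = 6 ≡ 0 (mod 2).
  s_3 = 1 + 0 + 0 + 1 + 0 + 0 + 0 + 1 = 3 ≡ 1 (mod 2).
  s_4 = 0 + 0 + 1 + 1 + 0 + 0 + 1 + 1 = 4 ≡ 0 (mod 2).
s = (0, 0, 1, 0)^T — this equals column 2 of H (binary 0010), so error is at position 2.
Correct: flip bit 2 of r = 010110110001101 to get c = 000110110001101.


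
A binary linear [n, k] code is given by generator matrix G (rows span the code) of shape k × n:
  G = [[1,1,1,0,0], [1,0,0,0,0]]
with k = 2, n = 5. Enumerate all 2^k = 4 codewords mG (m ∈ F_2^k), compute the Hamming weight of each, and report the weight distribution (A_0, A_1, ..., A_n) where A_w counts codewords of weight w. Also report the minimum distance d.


Weight distribution: A_0 = 1, A_1 = 1, A_2 = 1, A_3 = 1. Minimum distance d = 1.

Enumerate all 2^2 = 4 messages m ∈ F_2^2.
For each, compute codeword c = mG in F_2^5, then tally its weight.
  m = 00 → c = 00000, weight = 0.
  m = 10 → c = 11100, weight = 3.
  m = 01 → c = 10000, weight = 1.
  m = 11 → c = 01100, weight = 2.
Tally weights:
  weight 0: 1 codewords.
  weight 1: 1 codewords.
  weight 2: 1 codewords.
  weight 3: 1 codewords.
Minimum distance d = smallest w > 0 with A_w > 0 = 1.
Sanity: Σ A_w = 4 = 2^2 = 4 ✓.


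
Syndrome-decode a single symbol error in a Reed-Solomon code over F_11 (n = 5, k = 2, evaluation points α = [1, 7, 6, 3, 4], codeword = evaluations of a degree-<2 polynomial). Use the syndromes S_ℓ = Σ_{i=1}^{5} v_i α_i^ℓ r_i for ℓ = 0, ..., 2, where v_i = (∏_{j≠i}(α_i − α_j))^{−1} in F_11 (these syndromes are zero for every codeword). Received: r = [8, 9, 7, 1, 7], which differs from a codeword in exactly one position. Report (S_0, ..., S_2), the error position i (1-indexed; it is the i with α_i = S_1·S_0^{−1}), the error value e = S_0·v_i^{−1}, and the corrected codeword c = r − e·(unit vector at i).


S = (10, 7, 6), error at position 5, error magnitude e = 4, c = [8, 9, 7, 1, 3].

Step 1: column multipliers v_i = (∏_{j≠i}(α_i − α_j))^{−1} mod 11.
  i = 1 (α = 1): (1−7)(1−6)(1−3)(1−4) = (−6)·(−5)·(−2)·(−3) = 180 ≡ 4, so v_1 = 4^{−1} = 3 (mod 11).
  i = 2 (α = 7): (7−1)(7−6)(7−3)(7−4) = 6·1·4·3 = 72 ≡ 6, so v_2 = 6^{−1} = 2 (mod 11).
  i = 3 (α = 6): (6−1)(6−7)(6−3)(6−4) = 5·(−1)·3·2 = −30 ≡ 3, so v_3 = 3^{−1} = 4 (mod 11).
  i = 4 (α = 3): (3−1)(3−7)(3−6)(3−4) = 2·(−4)·(−3)·(−1) = −24 ≡ 9, so v_4 = 9^{−1} = 5 (mod 11).
  i = 5 (α = 4): (4−1)(4−7)(4−6)(4−3) = 3·(−3)·(−2)·1 = 18 ≡ 7, so v_5 = 7^{−1} = 8 (mod 11).
  v = [3, 2, 4, 5, 8].
Step 2: syndromes of r = [8, 9, 7, 1, 7] (all sums mod 11).
  S_0 = Σ v_i r_i = 3·8 + 2·9 + 4·7 + 5·1 + 8·7 = 131 ≡ 10.
  S_1 = Σ v_i α_i r_i = 3·1·8 + 2·7·9 + 4·6·7 + 5·3·1 + 8·4·7 = 557 ≡ 7.
  α_i^2 mod 11 = [1, 5, 3, 9, 5].
  S_2 = Σ v_i α_i^2 r_i = 3·1·8 + 2·5·9 + 4·3·7 + 5·9·1 + 8·5·7 = 523 ≡ 6.
  S = (10, 7, 6) ≠ 0, so r is not a codeword (an error is present).
Step 3: locate the error. For a single error e at position i, S_ℓ = v_i·e·α_i^ℓ, so α_err = S_1/S_0.
  S_0^{−1} = 10^{−1} = 10 (mod 11), so α_err = 7·10 = 70 ≡ 4 = α_5. Error position i = 5.
  Consistency check: S_2/S_1 = 6·8 = 48 ≡ 4 = α_err ✓ (single-error assumption holds).
Step 4: error magnitude e = S_0/v_5 = S_0·∏_{j≠5}(α_5 − α_j) = 10·7 = 70 ≡ 4 (mod 11).
Step 5: correct position 5: c_5 = r_5 − e = 7 − 4 ≡ 3 (mod 11). Hence c = [8, 9, 7, 1, 3].
  Check: interpolating c through the α_i gives m(x) = 6 + 2·x (degree < 2) with m(α_i) = c_i for every i, so c is indeed a codeword.


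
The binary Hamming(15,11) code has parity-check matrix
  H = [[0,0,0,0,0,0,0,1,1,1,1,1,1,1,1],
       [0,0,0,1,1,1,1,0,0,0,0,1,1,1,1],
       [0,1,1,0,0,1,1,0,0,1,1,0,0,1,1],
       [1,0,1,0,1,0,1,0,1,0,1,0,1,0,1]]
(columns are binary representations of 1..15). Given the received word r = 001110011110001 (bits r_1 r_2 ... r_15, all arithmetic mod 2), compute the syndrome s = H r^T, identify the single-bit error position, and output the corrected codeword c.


s = (1, 1, 0, 1)^T, error position = 13, corrected codeword c = 001110011110101

Compute s = H r^T mod 2 one row at a time:
  s_1 = 1 + 1 + 1 + 1 + 0 + 0 + 0 + 1 = 5 ≡ 1 (mod 2).
  s_2 = 1 + 1 + 0 + 0 + 0 + 0 + 0 + 1 = 3 ≡ 1 (mod 2).
  s_3 = 0 + 1 + 0 + 0 + 1 + 1 + 0 + 1 = 4 ≡ 0 (mod 2).
  s_4 = 0 + 1 + 1 + 0 + 1 + 1 + 0 + 1 = 5 ≡ 1 (mod 2).
s = (1, 1, 0, 1)^T — this equals column 13 of H (binary 1101), so error is at position 13.
Correct: flip bit 13 of r = 001110011110001 to get c = 001110011110101.


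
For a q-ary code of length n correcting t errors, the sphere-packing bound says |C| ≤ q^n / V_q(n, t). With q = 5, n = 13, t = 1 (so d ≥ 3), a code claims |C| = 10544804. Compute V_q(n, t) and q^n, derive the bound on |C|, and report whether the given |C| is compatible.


V_q(n, t) = 53, q^n = 1220703125, Hamming bound = 23032134, |C| = 10544804 ≤ bound (satisfied).

Step 1: Compute V_q(n, t) = Σ_{j=0}^1 C(n, j) (q−1)^j.
  j = 0: C(13,0)·(4)^0 = 1·1 = 1.
  j = 1: C(13,1)·(4)^1 = 13·4 = 52.
  V_q(n, t) = 1 + 52 = 53.
Step 2: q^n = 5^13 = 1220703125.
Step 3: Hamming bound ⌊q^n / V_q(n,t)⌋ = ⌊1220703125/53⌋ = 23032134.
Step 4: Compare |C| = 10544804 to 23032134: satisfied.
The claimed |C| lies below the Hamming bound.


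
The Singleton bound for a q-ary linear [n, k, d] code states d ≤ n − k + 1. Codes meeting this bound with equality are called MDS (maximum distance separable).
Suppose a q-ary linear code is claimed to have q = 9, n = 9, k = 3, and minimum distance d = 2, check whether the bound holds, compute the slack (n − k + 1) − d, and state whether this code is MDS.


Singleton RHS = n − k + 1 = 7, slack = 5, bound satisfied, not MDS.

Singleton bound: d ≤ n − k + 1.
Here n = 9, k = 3, so n − k + 1 = 7.
Given d = 2, check d ≤ 7: YES.
Slack = (n − k + 1) − d = 5.
The code is NOT MDS (slack = 5 > 0).
Description: the claimed parameters are [9, 3, 2]_9; such a code would be non-MDS.


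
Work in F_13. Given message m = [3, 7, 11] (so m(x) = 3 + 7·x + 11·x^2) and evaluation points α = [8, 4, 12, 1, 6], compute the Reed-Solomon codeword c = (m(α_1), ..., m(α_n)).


c = [9, 12, 7, 8, 12]

Message polynomial: m(x) = 3 + 7·x + 11·x^2 (mod 13).
For each evaluation point α_i, compute m(α_i) mod 13:
  α_1 = 8: Horner steps 11 → 4 → 9, so m(8) = 9.
  α_2 = 4: Horner steps 11 → 12 → 12, so m(4) = 12.
  α_3 = 12: Horner steps 11 → 9 → 7, so m(12) = 7.
  α_4 = 1: Horner steps 11 → 5 → 8, so m(1) = 8.
  α_5 = 6: Horner steps 11 → 8 → 12, so m(6) = 12.
Codeword c = [9, 12, 7, 8, 12] ∈ F_13^5.


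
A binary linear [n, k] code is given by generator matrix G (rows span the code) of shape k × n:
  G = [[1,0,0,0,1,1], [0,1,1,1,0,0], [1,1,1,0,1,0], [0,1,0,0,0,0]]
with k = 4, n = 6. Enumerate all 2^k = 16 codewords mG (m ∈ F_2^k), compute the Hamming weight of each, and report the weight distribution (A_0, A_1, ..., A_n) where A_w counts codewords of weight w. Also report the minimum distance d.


Weight distribution: A_0 = 1, A_1 = 1, A_2 = 3, A_3 = 6, A_4 = 3, A_5 = 1, A_6 = 1. Minimum distance d = 1.

Enumerate all 2^4 = 16 messages m ∈ F_2^4.
For each, compute codeword c = mG in F_2^6, then tally its weight.
  m = 0000 → c = 000000, weight = 0.
  m = 1000 → c = 100011, weight = 3.
  m = 0100 → c = 011100, weight = 3.
  m = 1100 → c = 111111, weight = 6.
  m = 0010 → c = 111010, weight = 4.
  m = 1010 → c = 011001, weight = 3.
  m = 0110 → c = 100110, weight = 3.
  m = 1110 → c = 000101, weight = 2.
  m = 0001 → c = 010000, weight = 1.
  m = 1001 → c = 110011, weight = 4.
  m = 0101 → c = 001100, weight = 2.
  m = 1101 → c = 101111, weight = 5.
  m = 0011 → c = 101010, weight = 3.
  m = 1011 → c = 001001, weight = 2.
  m = 0111 → c = 110110, weight = 4.
  m = 1111 → c = 010101, weight = 3.
Tally weights:
  weight 0: 1 codewords.
  weight 1: 1 codewords.
  weight 2: 3 codewords.
  weight 3: 6 codewords.
  weight 4: 3 codewords.
  weight 5: 1 codewords.
  weight 6: 1 codewords.
Minimum distance d = smallest w > 0 with A_w > 0 = 1.
Sanity: Σ A_w = 16 = 2^4 = 16 ✓.


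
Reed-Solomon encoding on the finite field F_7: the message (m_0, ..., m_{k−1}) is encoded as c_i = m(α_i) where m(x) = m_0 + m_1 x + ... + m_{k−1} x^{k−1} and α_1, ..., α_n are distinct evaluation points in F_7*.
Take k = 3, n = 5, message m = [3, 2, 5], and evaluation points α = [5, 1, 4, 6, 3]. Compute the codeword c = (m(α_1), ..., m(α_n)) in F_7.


c = [5, 3, 0, 6, 5]

Message polynomial: m(x) = 3 + 2·x + 5·x^2 (mod 7).
For each evaluation point α_i, compute m(α_i) mod 7:
  α_1 = 5: Horner steps 5 → 6 → 5, so m(5) = 5.
  α_2 = 1: Horner steps 5 → 0 → 3, so m(1) = 3.
  α_3 = 4: Horner steps 5 → 1 → 0, so m(4) = 0.
  α_4 = 6: Horner steps 5 → 4 → 6, so m(6) = 6.
  α_5 = 3: Horner steps 5 → 3 → 5, so m(3) = 5.
Codeword c = [5, 3, 0, 6, 5] ∈ F_7^5.


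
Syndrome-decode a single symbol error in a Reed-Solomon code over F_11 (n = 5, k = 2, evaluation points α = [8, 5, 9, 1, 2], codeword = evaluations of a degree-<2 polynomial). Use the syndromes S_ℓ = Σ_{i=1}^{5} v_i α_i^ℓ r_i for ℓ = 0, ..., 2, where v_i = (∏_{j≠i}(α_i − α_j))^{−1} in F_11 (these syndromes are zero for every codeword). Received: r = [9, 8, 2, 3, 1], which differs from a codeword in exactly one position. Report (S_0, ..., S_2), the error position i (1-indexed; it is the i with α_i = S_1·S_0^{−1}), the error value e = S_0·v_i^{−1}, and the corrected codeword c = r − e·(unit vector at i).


S = (10, 9, 7), error at position 5, error magnitude e = 5, c = [9, 8, 2, 3, 7].

Step 1: column multipliers v_i = (∏_{j≠i}(α_i − α_j))^{−1} mod 11.
  i = 1 (α = 8): (8−5)(8−9)(8−1)(8−2) = 3·(−1)·7·6 = −126 ≡ 6, so v_1 = 6^{−1} = 2 (mod 11).
  i = 2 (α = 5): (5−8)(5−9)(5−1)(5−2) = (−3)·(−4)·4·3 = 144 ≡ 1, so v_2 = 1^{−1} = 1 (mod 11).
  i = 3 (α = 9): (9−8)(9−5)(9−1)(9−2) = 1·4·8·7 = 224 ≡ 4, so v_3 = 4^{−1} = 3 (mod 11).
  i = 4 (α = 1): (1−8)(1−5)(1−9)(1−2) = (−7)·(−4)·(−8)·(−1) = 224 ≡ 4, so v_4 = 4^{−1} = 3 (mod 11).
  i = 5 (α = 2): (2−8)(2−5)(2−9)(2−1) = (−6)·(−3)·(−7)·1 = −126 ≡ 6, so v_5 = 6^{−1} = 2 (mod 11).
  v = [2, 1, 3, 3, 2].
Step 2: syndromes of r = [9, 8, 2, 3, 1] (all sums mod 11).
  S_0 = Σ v_i r_i = 2·9 + 1·8 + 3·2 + 3·3 + 2·1 = 43 ≡ 10.
  S_1 = Σ v_i α_i r_i = 2·8·9 + 1·5·8 + 3·9·2 + 3·1·3 + 2·2·1 = 251 ≡ 9.
  α_i^2 mod 11 = [9, 3, 4, 1, 4].
  S_2 = Σ v_i α_i^2 r_i = 2·9·9 + 1·3·8 + 3·4·2 + 3·1·3 + 2·4·1 = 227 ≡ 7.
  S = (10, 9, 7) ≠ 0, so r is not a codeword (an error is present).
Step 3: locate the error. For a single error e at position i, S_ℓ = v_i·e·α_i^ℓ, so α_err = S_1/S_0.
  S_0^{−1} = 10^{−1} = 10 (mod 11), so α_err = 9·10 = 90 ≡ 2 = α_5. Error position i = 5.
  Consistency check: S_2/S_1 = 7·5 = 35 ≡ 2 = α_err ✓ (single-error assumption holds).
Step 4: error magnitude e = S_0/v_5 = S_0·∏_{j≠5}(α_5 − α_j) = 10·6 = 60 ≡ 5 (mod 11).
Step 5: correct position 5: c_5 = r_5 − e = 1 − 5 ≡ 7 (mod 11). Hence c = [9, 8, 2, 3, 7].
  Check: interpolating c through the α_i gives m(x) = 10 + 4·x (degree < 2) with m(α_i) = c_i for every i, so c is indeed a codeword.


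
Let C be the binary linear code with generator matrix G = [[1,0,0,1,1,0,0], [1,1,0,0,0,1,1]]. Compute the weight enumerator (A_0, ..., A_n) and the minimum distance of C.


Weight distribution: A_0 = 1, A_3 = 1, A_4 = 1, A_5 = 1. Minimum distance d = 3.

Enumerate all 2^2 = 4 messages m ∈ F_2^2.
For each, compute codeword c = mG in F_2^7, then tally its weight.
  m = 00 → c = 0000000, weight = 0.
  m = 10 → c = 1001100, weight = 3.
  m = 01 → c = 1100011, weight = 4.
  m = 11 → c = 0101111, weight = 5.
Tally weights:
  weight 0: 1 codewords.
  weight 3: 1 codewords.
  weight 4: 1 codewords.
  weight 5: 1 codewords.
Minimum distance d = smallest w > 0 with A_w > 0 = 3.
Sanity: Σ A_w = 4 = 2^2 = 4 ✓.


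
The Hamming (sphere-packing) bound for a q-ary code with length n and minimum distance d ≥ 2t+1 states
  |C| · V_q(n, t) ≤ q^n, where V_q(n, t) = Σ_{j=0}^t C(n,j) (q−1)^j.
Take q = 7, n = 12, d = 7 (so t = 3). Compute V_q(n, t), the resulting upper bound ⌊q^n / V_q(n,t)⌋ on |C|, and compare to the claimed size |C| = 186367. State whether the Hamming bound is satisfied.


V_q(n, t) = 49969, q^n = 13841287201, Hamming bound = 276997, |C| = 186367 ≤ bound (satisfied).

Step 1: Compute V_q(n, t) = Σ_{j=0}^3 C(n, j) (q−1)^j.
  j = 0: C(12,0)·(6)^0 = 1·1 = 1.
  j = 1: C(12,1)·(6)^1 = 12·6 = 72.
  j = 2: C(12,2)·(6)^2 = 66·36 = 2376.
  j = 3: C(12,3)·(6)^3 = 220·216 = 47520.
  V_q(n, t) = 1 + 72 + 2376 + 47520 = 49969.
Step 2: q^n = 7^12 = 13841287201.
Step 3: Hamming bound ⌊q^n / V_q(n,t)⌋ = ⌊13841287201/49969⌋ = 276997.
Step 4: Compare |C| = 186367 to 276997: satisfied.
The claimed |C| lies below the Hamming bound.


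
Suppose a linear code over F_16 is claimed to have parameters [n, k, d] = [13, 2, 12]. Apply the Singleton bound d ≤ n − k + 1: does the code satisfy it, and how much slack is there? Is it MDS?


Singleton RHS = n − k + 1 = 12, slack = 0, bound satisfied, MDS.

Singleton bound: d ≤ n − k + 1.
Here n = 13, k = 2, so n − k + 1 = 12.
Given d = 12, check d ≤ 12: YES.
Slack = (n − k + 1) − d = 0.
The code is MDS (slack = 0).
Description: the claimed parameters are [13, 2, 12]_16; such a code would be MDS (meets Singleton bound).


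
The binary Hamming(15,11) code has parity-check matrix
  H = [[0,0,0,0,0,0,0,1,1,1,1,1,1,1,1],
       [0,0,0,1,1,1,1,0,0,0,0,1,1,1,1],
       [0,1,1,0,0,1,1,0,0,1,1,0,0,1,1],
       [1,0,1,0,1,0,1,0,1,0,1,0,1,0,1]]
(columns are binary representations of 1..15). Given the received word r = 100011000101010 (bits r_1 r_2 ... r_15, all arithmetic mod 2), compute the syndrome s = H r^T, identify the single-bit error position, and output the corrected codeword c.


s = (1, 0, 1, 0)^T, error position = 10, corrected codeword c = 100011000001010

Compute s = H r^T mod 2 one row at a time:
  s_1 = 0 + 0 + 1 + 0 + 1 + 0 + 1 + 0 = 3 ≡ 1 (mod 2).
  s_2 = 0 + 1 + 1 + 0 + 1 + 0 + 1 + 0 = 4 ≡ 0 (mod 2).
  s_3 = 0 + 0 + 1 + 0 + 1 + 0 + 1 + 0 = 3 ≡ 1 (mod 2).
  s_4 = 1 + 0 + 1 + 0 + 0 + 0 + 0 + 0 = 2 ≡ 0 (mod 2).
s = (1, 0, 1, 0)^T — this equals column 10 of H (binary 1010), so error is at position 10.
Correct: flip bit 10 of r = 100011000101010 to get c = 100011000001010.


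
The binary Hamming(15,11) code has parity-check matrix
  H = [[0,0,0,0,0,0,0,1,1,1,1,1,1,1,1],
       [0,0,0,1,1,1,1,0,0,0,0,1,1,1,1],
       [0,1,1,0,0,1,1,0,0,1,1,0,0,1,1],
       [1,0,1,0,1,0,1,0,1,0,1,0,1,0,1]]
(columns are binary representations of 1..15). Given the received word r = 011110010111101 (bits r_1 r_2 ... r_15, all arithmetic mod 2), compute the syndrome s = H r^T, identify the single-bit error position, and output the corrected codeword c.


s = (0, 1, 1, 1)^T, error position = 7, corrected codeword c = 011110110111101

Compute s = H r^T mod 2 one row at a time:
  s_1 = 1 + 0 + 1 + 1 + 1 + 1 + 0 + 1 = 6 ≡ 0 (mod 2).
  s_2 = 1 + 1 + 0 + 0 + 1 + 1 + 0 + 1 = 5 ≡ 1 (mod 2).
  s_3 = 1 + 1 + 0 + 0 + 1 + 1 + 0 + 1 = 5 ≡ 1 (mod 2).
  s_4 = 0 + 1 + 1 + 0 + 0 + 1 + 1 + 1 = 5 ≡ 1 (mod 2).
s = (0, 1, 1, 1)^T — this equals column 7 of H (binary 0111), so error is at position 7.
Correct: flip bit 7 of r = 011110010111101 to get c = 011110110111101.


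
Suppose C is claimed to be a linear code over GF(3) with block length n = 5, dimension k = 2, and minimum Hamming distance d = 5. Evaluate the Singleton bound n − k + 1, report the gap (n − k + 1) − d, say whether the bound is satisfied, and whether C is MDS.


Singleton RHS = n − k + 1 = 4, slack = -1, bound violated (no such code; not MDS).

Singleton bound: d ≤ n − k + 1.
Here n = 5, k = 2, so n − k + 1 = 4.
Given d = 5, check d ≤ 4: NO.
Slack = (n − k + 1) − d = -1.
The slack is negative: d = 5 exceeds n − k + 1 = 4 by 1, so the Singleton bound is violated and no linear [5, 2, 5]_3 code can exist. In particular it is not MDS (MDS requires d = n − k + 1 exactly).
Description: the claimed parameters are [5, 2, 5]_3; such a code would be impossible (violates the Singleton bound).


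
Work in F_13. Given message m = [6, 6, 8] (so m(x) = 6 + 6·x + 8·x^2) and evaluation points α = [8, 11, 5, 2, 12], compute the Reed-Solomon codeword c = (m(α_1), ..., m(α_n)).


c = [7, 0, 2, 11, 8]

Message polynomial: m(x) = 6 + 6·x + 8·x^2 (mod 13).
For each evaluation point α_i, compute m(α_i) mod 13:
  α_1 = 8: Horner steps 8 → 5 → 7, so m(8) = 7.
  α_2 = 11: Horner steps 8 → 3 → 0, so m(11) = 0.
  α_3 = 5: Horner steps 8 → 7 → 2, so m(5) = 2.
  α_4 = 2: Horner steps 8 → 9 → 11, so m(2) = 11.
  α_5 = 12: Horner steps 8 → 11 → 8, so m(12) = 8.
Codeword c = [7, 0, 2, 11, 8] ∈ F_13^5.


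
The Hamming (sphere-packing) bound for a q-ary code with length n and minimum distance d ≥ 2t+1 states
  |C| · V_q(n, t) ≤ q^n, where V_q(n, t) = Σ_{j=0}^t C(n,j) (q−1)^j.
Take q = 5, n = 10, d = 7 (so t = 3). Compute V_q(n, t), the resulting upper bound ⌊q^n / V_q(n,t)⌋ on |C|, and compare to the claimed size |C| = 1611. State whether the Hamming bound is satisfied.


V_q(n, t) = 8441, q^n = 9765625, Hamming bound = 1156, |C| = 1611 > bound (violated).

Step 1: Compute V_q(n, t) = Σ_{j=0}^3 C(n, j) (q−1)^j.
  j = 0: C(10,0)·(4)^0 = 1·1 = 1.
  j = 1: C(10,1)·(4)^1 = 10·4 = 40.
  j = 2: C(10,2)·(4)^2 = 45·16 = 720.
  j = 3: C(10,3)·(4)^3 = 120·64 = 7680.
  V_q(n, t) = 1 + 40 + 720 + 7680 = 8441.
Step 2: q^n = 5^10 = 9765625.
Step 3: Hamming bound ⌊q^n / V_q(n,t)⌋ = ⌊9765625/8441⌋ = 1156.
Step 4: Compare |C| = 1611 to 1156: violated.
The claimed |C| lies above the Hamming bound, so no 5-ary code of length 10 with d ≥ 7 can have 1611 codewords.


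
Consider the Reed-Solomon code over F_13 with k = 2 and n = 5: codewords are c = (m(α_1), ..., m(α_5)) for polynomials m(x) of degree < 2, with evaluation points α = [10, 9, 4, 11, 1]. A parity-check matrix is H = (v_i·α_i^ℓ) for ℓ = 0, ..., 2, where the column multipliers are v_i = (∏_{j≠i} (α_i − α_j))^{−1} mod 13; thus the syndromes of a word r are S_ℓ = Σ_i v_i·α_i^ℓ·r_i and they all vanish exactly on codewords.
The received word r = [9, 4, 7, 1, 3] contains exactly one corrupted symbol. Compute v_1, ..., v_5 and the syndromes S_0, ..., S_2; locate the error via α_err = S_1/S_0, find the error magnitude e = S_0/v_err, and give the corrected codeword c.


S = (4, 3, 12), error at position 3, error magnitude e = 2, c = [9, 4, 5, 1, 3].

Step 1: column multipliers v_i = (∏_{j≠i}(α_i − α_j))^{−1} mod 13.
  i = 1 (α = 10): (10−9)(10−4)(10−11)(10−1) = 1·6·(−1)·9 = −54 ≡ 11, so v_1 = 11^{−1} = 6 (mod 13).
  i = 2 (α = 9): (9−10)(9−4)(9−11)(9−1) = (−1)·5·(−2)·8 = 80 ≡ 2, so v_2 = 2^{−1} = 7 (mod 13).
  i = 3 (α = 4): (4−10)(4−9)(4−11)(4−1) = (−6)·(−5)·(−7)·3 = −630 ≡ 7, so v_3 = 7^{−1} = 2 (mod 13).
  i = 4 (α = 11): (11−10)(11−9)(11−4)(11−1) = 1·2·7·10 = 140 ≡ 10, so v_4 = 10^{−1} = 4 (mod 13).
  i = 5 (α = 1): (1−10)(1−9)(1−4)(1−11) = (−9)·(−8)·(−3)·(−10) = 2160 ≡ 2, so v_5 = 2^{−1} = 7 (mod 13).
  v = [6, 7, 2, 4, 7].
Step 2: syndromes of r = [9, 4, 7, 1, 3] (all sums mod 13).
  S_0 = Σ v_i r_i = 6·9 + 7·4 + 2·7 + 4·1 + 7·3 = 121 ≡ 4.
  S_1 = Σ v_i α_i r_i = 6·10·9 + 7·9·4 + 2·4·7 + 4·11·1 + 7·1·3 = 913 ≡ 3.
  α_i^2 mod 13 = [9, 3, 3, 4, 1].
  S_2 = Σ v_i α_i^2 r_i = 6·9·9 + 7·3·4 + 2·3·7 + 4·4·1 + 7·1·3 = 649 ≡ 12.
  S = (4, 3, 12) ≠ 0, so r is not a codeword (an error is present).
Step 3: locate the error. For a single error e at position i, S_ℓ = v_i·e·α_i^ℓ, so α_err = S_1/S_0.
  S_0^{−1} = 4^{−1} = 10 (mod 13), so α_err = 3·10 = 30 ≡ 4 = α_3. Error position i = 3.
  Consistency check: S_2/S_1 = 12·9 = 108 ≡ 4 = α_err ✓ (single-error assumption holds).
Step 4: error magnitude e = S_0/v_3 = S_0·∏_{j≠3}(α_3 − α_j) = 4·7 = 28 ≡ 2 (mod 13).
Step 5: correct position 3: c_3 = r_3 − e = 7 − 2 ≡ 5 (mod 13). Hence c = [9, 4, 5, 1, 3].
  Check: interpolating c through the α_i gives m(x) = 11 + 5·x (degree < 2) with m(α_i) = c_i for every i, so c is indeed a codeword.


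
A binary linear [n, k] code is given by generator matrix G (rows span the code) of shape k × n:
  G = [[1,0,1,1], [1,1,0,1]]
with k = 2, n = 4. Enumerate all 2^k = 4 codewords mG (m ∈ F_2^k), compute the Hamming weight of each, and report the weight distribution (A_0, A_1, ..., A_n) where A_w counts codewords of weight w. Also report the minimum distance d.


Weight distribution: A_0 = 1, A_2 = 1, A_3 = 2. Minimum distance d = 2.

Enumerate all 2^2 = 4 messages m ∈ F_2^2.
For each, compute codeword c = mG in F_2^4, then tally its weight.
  m = 00 → c = 0000, weight = 0.
  m = 10 → c = 1011, weight = 3.
  m = 01 → c = 1101, weight = 3.
  m = 11 → c = 0110, weight = 2.
Tally weights:
  weight 0: 1 codewords.
  weight 2: 1 codewords.
  weight 3: 2 codewords.
Minimum distance d = smallest w > 0 with A_w > 0 = 2.
Sanity: Σ A_w = 4 = 2^2 = 4 ✓.


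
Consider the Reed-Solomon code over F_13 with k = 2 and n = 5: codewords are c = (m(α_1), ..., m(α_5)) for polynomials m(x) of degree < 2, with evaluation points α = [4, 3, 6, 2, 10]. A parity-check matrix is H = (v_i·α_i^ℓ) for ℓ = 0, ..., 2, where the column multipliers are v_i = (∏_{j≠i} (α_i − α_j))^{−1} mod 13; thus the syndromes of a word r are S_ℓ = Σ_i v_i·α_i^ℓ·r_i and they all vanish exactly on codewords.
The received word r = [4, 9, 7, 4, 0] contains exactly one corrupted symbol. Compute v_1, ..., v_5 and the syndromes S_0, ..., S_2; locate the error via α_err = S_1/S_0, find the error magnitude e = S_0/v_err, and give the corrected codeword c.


S = (10, 7, 1), error at position 4, error magnitude e = 3, c = [4, 9, 7, 1, 0].

Step 1: column multipliers v_i = (∏_{j≠i}(α_i − α_j))^{−1} mod 13.
  i = 1 (α = 4): (4−3)(4−6)(4−2)(4−10) = 1·(−2)·2·(−6) = 24 ≡ 11, so v_1 = 11^{−1} = 6 (mod 13).
  i = 2 (α = 3): (3−4)(3−6)(3−2)(3−10) = (−1)·(−3)·1·(−7) = −21 ≡ 5, so v_2 = 5^{−1} = 8 (mod 13).
  i = 3 (α = 6): (6−4)(6−3)(6−2)(6−10) = 2·3·4·(−4) = −96 ≡ 8, so v_3 = 8^{−1} = 5 (mod 13).
  i = 4 (α = 2): (2−4)(2−3)(2−6)(2−10) = (−2)·(−1)·(−4)·(−8) = 64 ≡ 12, so v_4 = 12^{−1} = 12 (mod 13).
  i = 5 (α = 10): (10−4)(10−3)(10−6)(10−2) = 6·7·4·8 = 1344 ≡ 5, so v_5 = 5^{−1} = 8 (mod 13).
  v = [6, 8, 5, 12, 8].
Step 2: syndromes of r = [4, 9, 7, 4, 0] (all sums mod 13).
  S_0 = Σ v_i r_i = 6·4 + 8·9 + 5·7 + 12·4 + 8·0 = 179 ≡ 10.
  S_1 = Σ v_i α_i r_i = 6·4·4 + 8·3·9 + 5·6·7 + 12·2·4 + 8·10·0 = 618 ≡ 7.
  α_i^2 mod 13 = [3, 9, 10, 4, 9].
  S_2 = Σ v_i α_i^2 r_i = 6·3·4 + 8·9·9 + 5·10·7 + 12·4·4 + 8·9·0 = 1262 ≡ 1.
  S = (10, 7, 1) ≠ 0, so r is not a codeword (an error is present).
Step 3: locate the error. For a single error e at position i, S_ℓ = v_i·e·α_i^ℓ, so α_err = S_1/S_0.
  S_0^{−1} = 10^{−1} = 4 (mod 13), so α_err = 7·4 = 28 ≡ 2 = α_4. Error position i = 4.
  Consistency check: S_2/S_1 = 1·2 = 2 ≡ 2 = α_err ✓ (single-error assumption holds).
Step 4: error magnitude e = S_0/v_4 = S_0·∏_{j≠4}(α_4 − α_j) = 10·12 = 120 ≡ 3 (mod 13).
Step 5: correct position 4: c_4 = r_4 − e = 4 − 3 ≡ 1 (mod 13). Hence c = [4, 9, 7, 1, 0].
  Check: interpolating c through the α_i gives m(x) = 11 + 8·x (degree < 2) with m(α_i) = c_i for every i, so c is indeed a codeword.


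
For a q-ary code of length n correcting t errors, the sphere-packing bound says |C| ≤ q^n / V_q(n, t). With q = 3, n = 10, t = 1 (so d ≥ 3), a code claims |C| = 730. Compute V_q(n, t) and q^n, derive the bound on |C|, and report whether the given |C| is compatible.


V_q(n, t) = 21, q^n = 59049, Hamming bound = 2811, |C| = 730 ≤ bound (satisfied).

Step 1: Compute V_q(n, t) = Σ_{j=0}^1 C(n, j) (q−1)^j.
  j = 0: C(10,0)·(2)^0 = 1·1 = 1.
  j = 1: C(10,1)·(2)^1 = 10·2 = 20.
  V_q(n, t) = 1 + 20 = 21.
Step 2: q^n = 3^10 = 59049.
Step 3: Hamming bound ⌊q^n / V_q(n,t)⌋ = ⌊59049/21⌋ = 2811.
Step 4: Compare |C| = 730 to 2811: satisfied.
The claimed |C| lies below the Hamming bound.


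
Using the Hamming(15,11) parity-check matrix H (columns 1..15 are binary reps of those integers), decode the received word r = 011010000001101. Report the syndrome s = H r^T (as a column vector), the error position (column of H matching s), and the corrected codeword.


s = (1, 0, 1, 0)^T, error position = 10, corrected codeword c = 011010000101101

Compute s = H r^T mod 2 one row at a time:
  s_1 = 0 + 0 + 0 + 0 + 1 + 1 + 0 + 1 = 3 ≡ 1 (mod 2).
  s_2 = 0 + 1 + 0 + 0 + 1 + 1 + 0 + 1 = 4 ≡ 0 (mod 2).
  s_3 = 1 + 1 + 0 + 0 + 0 + 0 + 0 + 1 = 3 ≡ 1 (mod 2).
  s_4 = 0 + 1 + 1 + 0 + 0 + 0 + 1 + 1 = 4 ≡ 0 (mod 2).
s = (1, 0, 1, 0)^T — this equals column 10 of H (binary 1010), so error is at position 10.
Correct: flip bit 10 of r = 011010000001101 to get c = 011010000101101.


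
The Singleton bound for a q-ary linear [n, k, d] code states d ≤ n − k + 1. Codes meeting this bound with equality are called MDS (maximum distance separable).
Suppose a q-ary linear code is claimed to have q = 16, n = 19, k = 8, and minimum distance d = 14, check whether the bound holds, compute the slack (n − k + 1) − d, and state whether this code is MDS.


Singleton RHS = n − k + 1 = 12, slack = -2, bound violated (no such code; not MDS).

Singleton bound: d ≤ n − k + 1.
Here n = 19, k = 8, so n − k + 1 = 12.
Given d = 14, check d ≤ 12: NO.
Slack = (n − k + 1) − d = -2.
The slack is negative: d = 14 exceeds n − k + 1 = 12 by 2, so the Singleton bound is violated and no linear [19, 8, 14]_16 code can exist. In particular it is not MDS (MDS requires d = n − k + 1 exactly).
Description: the claimed parameters are [19, 8, 14]_16; such a code would be impossible (violates the Singleton bound).


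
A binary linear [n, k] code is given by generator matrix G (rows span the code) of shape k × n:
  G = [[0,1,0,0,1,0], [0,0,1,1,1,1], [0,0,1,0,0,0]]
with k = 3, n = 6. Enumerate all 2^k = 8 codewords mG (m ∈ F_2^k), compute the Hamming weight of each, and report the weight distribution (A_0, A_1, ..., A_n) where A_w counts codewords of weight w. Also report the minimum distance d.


Weight distribution: A_0 = 1, A_1 = 1, A_2 = 1, A_3 = 3, A_4 = 2. Minimum distance d = 1.

Enumerate all 2^3 = 8 messages m ∈ F_2^3.
For each, compute codeword c = mG in F_2^6, then tally its weight.
  m = 000 → c = 000000, weight = 0.
  m = 100 → c = 010010, weight = 2.
  m = 010 → c = 001111, weight = 4.
  m = 110 → c = 011101, weight = 4.
  m = 001 → c = 001000, weight = 1.
  m = 101 → c = 011010, weight = 3.
  m = 011 → c = 000111, weight = 3.
  m = 111 → c = 010101, weight = 3.
Tally weights:
  weight 0: 1 codewords.
  weight 1: 1 codewords.
  weight 2: 1 codewords.
  weight 3: 3 codewords.
  weight 4: 2 codewords.
Minimum distance d = smallest w > 0 with A_w > 0 = 1.
Sanity: Σ A_w = 8 = 2^3 = 8 ✓.


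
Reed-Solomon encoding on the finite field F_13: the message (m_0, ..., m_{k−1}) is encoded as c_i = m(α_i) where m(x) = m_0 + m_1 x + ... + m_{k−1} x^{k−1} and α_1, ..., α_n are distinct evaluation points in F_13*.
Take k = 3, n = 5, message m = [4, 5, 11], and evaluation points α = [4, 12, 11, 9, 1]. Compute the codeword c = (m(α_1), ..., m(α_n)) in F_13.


c = [5, 10, 12, 4, 7]

Message polynomial: m(x) = 4 + 5·x + 11·x^2 (mod 13).
For each evaluation point α_i, compute m(α_i) mod 13:
  α_1 = 4: Horner steps 11 → 10 → 5, so m(4) = 5.
  α_2 = 12: Horner steps 11 → 7 → 10, so m(12) = 10.
  α_3 = 11: Horner steps 11 → 9 → 12, so m(11) = 12.
  α_4 = 9: Horner steps 11 → 0 → 4, so m(9) = 4.
  α_5 = 1: Horner steps 11 → 3 → 7, so m(1) = 7.
Codeword c = [5, 10, 12, 4, 7] ∈ F_13^5.


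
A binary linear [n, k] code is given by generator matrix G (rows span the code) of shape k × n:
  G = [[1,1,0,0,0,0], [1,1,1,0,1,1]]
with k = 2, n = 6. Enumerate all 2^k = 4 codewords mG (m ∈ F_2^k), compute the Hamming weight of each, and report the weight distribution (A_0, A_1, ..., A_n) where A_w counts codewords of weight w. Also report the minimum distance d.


Weight distribution: A_0 = 1, A_2 = 1, A_3 = 1, A_5 = 1. Minimum distance d = 2.

Enumerate all 2^2 = 4 messages m ∈ F_2^2.
For each, compute codeword c = mG in F_2^6, then tally its weight.
  m = 00 → c = 000000, weight = 0.
  m = 10 → c = 110000, weight = 2.
  m = 01 → c = 111011, weight = 5.
  m = 11 → c = 001011, weight = 3.
Tally weights:
  weight 0: 1 codewords.
  weight 2: 1 codewords.
  weight 3: 1 codewords.
  weight 5: 1 codewords.
Minimum distance d = smallest w > 0 with A_w > 0 = 2.
Sanity: Σ A_w = 4 = 2^2 = 4 ✓.


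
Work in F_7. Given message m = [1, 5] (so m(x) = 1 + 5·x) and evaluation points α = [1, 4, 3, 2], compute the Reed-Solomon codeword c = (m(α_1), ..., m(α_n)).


c = [6, 0, 2, 4]

Message polynomial: m(x) = 1 + 5·x (mod 7).
For each evaluation point α_i, compute m(α_i) mod 7:
  α_1 = 1: Horner steps 5 → 6, so m(1) = 6.
  α_2 = 4: Horner steps 5 → 0, so m(4) = 0.
  α_3 = 3: Horner steps 5 → 2, so m(3) = 2.
  α_4 = 2: Horner steps 5 → 4, so m(2) = 4.
Codeword c = [6, 0, 2, 4] ∈ F_7^4.


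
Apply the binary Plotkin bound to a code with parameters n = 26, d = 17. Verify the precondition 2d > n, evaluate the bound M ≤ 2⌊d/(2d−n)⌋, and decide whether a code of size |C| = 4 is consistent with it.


Plotkin bound M ≤ 4; given |C| = 4 ≤ bound (satisfied).

Check applicability: 2d = 34, n = 26.
2d − n = 8 > 0, so Plotkin applies.
Compute d/(2d−n) = 17/8 ≈ 2.1250.
⌊d/(2d−n)⌋ = 2.
Plotkin bound: M ≤ 2·2 = 4.
Given |C| = 4, check: satisfied.
This |C| is at the Plotkin bound.


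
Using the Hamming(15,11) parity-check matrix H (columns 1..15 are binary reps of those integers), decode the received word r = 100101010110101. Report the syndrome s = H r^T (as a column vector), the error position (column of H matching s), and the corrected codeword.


s = (1, 0, 0, 0)^T, error position = 8, corrected codeword c = 100101000110101

Compute s = H r^T mod 2 one row at a time:
  s_1 = 1 + 0 + 1 + 1 + 0 + 1 + 0 + 1 = 5 ≡ 1 (mod 2).
  s_2 = 1 + 0 + 1 + 0 + 0 + 1 + 0 + 1 = 4 ≡ 0 (mod 2).
  s_3 = 0 + 0 + 1 + 0 + 1 + 1 + 0 + 1 = 4 ≡ 0 (mod 2).
  s_4 = 1 + 0 + 0 + 0 + 0 + 1 + 1 + 1 = 4 ≡ 0 (mod 2).
s = (1, 0, 0, 0)^T — this equals column 8 of H (binary 1000), so error is at position 8.
Correct: flip bit 8 of r = 100101010110101 to get c = 100101000110101.


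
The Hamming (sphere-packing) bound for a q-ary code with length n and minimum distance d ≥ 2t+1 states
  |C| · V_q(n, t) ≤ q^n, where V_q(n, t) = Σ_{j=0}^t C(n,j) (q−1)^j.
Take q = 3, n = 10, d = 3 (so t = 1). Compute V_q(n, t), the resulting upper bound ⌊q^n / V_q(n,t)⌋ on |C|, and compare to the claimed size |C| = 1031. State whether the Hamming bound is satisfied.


V_q(n, t) = 21, q^n = 59049, Hamming bound = 2811, |C| = 1031 ≤ bound (satisfied).

Step 1: Compute V_q(n, t) = Σ_{j=0}^1 C(n, j) (q−1)^j.
  j = 0: C(10,0)·(2)^0 = 1·1 = 1.
  j = 1: C(10,1)·(2)^1 = 10·2 = 20.
  V_q(n, t) = 1 + 20 = 21.
Step 2: q^n = 3^10 = 59049.
Step 3: Hamming bound ⌊q^n / V_q(n,t)⌋ = ⌊59049/21⌋ = 2811.
Step 4: Compare |C| = 1031 to 2811: satisfied.
The claimed |C| lies below the Hamming bound.


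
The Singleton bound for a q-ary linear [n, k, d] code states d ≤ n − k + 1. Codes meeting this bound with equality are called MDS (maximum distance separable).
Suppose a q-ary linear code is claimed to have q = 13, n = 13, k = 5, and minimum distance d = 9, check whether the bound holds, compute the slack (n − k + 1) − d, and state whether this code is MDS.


Singleton RHS = n − k + 1 = 9, slack = 0, bound satisfied, MDS.

Singleton bound: d ≤ n − k + 1.
Here n = 13, k = 5, so n − k + 1 = 9.
Given d = 9, check d ≤ 9: YES.
Slack = (n − k + 1) − d = 0.
The code is MDS (slack = 0).
Description: the claimed parameters are [13, 5, 9]_13; such a code would be MDS (meets Singleton bound).


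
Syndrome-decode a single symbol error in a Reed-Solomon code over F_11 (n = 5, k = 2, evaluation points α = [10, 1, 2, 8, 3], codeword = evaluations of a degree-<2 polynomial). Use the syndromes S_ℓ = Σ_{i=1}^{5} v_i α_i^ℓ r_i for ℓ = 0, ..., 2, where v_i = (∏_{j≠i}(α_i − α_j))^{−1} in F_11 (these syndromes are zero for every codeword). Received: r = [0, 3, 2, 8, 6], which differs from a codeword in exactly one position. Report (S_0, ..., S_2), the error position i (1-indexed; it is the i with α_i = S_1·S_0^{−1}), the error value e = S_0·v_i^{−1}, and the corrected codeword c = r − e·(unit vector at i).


S = (2, 4, 8), error at position 3, error magnitude e = 3, c = [0, 3, 10, 8, 6].

Step 1: column multipliers v_i = (∏_{j≠i}(α_i − α_j))^{−1} mod 11.
  i = 1 (α = 10): (10−1)(10−2)(10−8)(10−3) = 9·8·2·7 = 1008 ≡ 7, so v_1 = 7^{−1} = 8 (mod 11).
  i = 2 (α = 1): (1−10)(1−2)(1−8)(1−3) = (−9)·(−1)·(−7)·(−2) = 126 ≡ 5, so v_2 = 5^{−1} = 9 (mod 11).
  i = 3 (α = 2): (2−10)(2−1)(2−8)(2−3) = (−8)·1·(−6)·(−1) = −48 ≡ 7, so v_3 = 7^{−1} = 8 (mod 11).
  i = 4 (α = 8): (8−10)(8−1)(8−2)(8−3) = (−2)·7·6·5 = −420 ≡ 9, so v_4 = 9^{−1} = 5 (mod 11).
  i = 5 (α = 3): (3−10)(3−1)(3−2)(3−8) = (−7)·2·1·(−5) = 70 ≡ 4, so v_5 = 4^{−1} = 3 (mod 11).
  v = [8, 9, 8, 5, 3].
Step 2: syndromes of r = [0, 3, 2, 8, 6] (all sums mod 11).
  S_0 = Σ v_i r_i = 8·0 + 9·3 + 8·2 + 5·8 + 3·6 = 101 ≡ 2.
  S_1 = Σ v_i α_i r_i = 8·10·0 + 9·1·3 + 8·2·2 + 5·8·8 + 3·3·6 = 433 ≡ 4.
  α_i^2 mod 11 = [1, 1, 4, 9, 9].
  S_2 = Σ v_i α_i^2 r_i = 8·1·0 + 9·1·3 + 8·4·2 + 5·9·8 + 3·9·6 = 613 ≡ 8.
  S = (2, 4, 8) ≠ 0, so r is not a codeword (an error is present).
Step 3: locate the error. For a single error e at position i, S_ℓ = v_i·e·α_i^ℓ, so α_err = S_1/S_0.
  S_0^{−1} = 2^{−1} = 6 (mod 11), so α_err = 4·6 = 24 ≡ 2 = α_3. Error position i = 3.
  Consistency check: S_2/S_1 = 8·3 = 24 ≡ 2 = α_err ✓ (single-error assumption holds).
Step 4: error magnitude e = S_0/v_3 = S_0·∏_{j≠3}(α_3 − α_j) = 2·7 = 14 ≡ 3 (mod 11).
Step 5: correct position 3: c_3 = r_3 − e = 2 − 3 ≡ 10 (mod 11). Hence c = [0, 3, 10, 8, 6].
  Check: interpolating c through the α_i gives m(x) = 7 + 7·x (degree < 2) with m(α_i) = c_i for every i, so c is indeed a codeword.


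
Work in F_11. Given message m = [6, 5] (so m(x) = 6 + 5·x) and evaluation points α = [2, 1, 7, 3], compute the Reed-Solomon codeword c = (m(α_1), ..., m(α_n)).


c = [5, 0, 8, 10]

Message polynomial: m(x) = 6 + 5·x (mod 11).
For each evaluation point α_i, compute m(α_i) mod 11:
  α_1 = 2: Horner steps 5 → 5, so m(2) = 5.
  α_2 = 1: Horner steps 5 → 0, so m(1) = 0.
  α_3 = 7: Horner steps 5 → 8, so m(7) = 8.
  α_4 = 3: Horner steps 5 → 10, so m(3) = 10.
Codeword c = [5, 0, 8, 10] ∈ F_11^4.


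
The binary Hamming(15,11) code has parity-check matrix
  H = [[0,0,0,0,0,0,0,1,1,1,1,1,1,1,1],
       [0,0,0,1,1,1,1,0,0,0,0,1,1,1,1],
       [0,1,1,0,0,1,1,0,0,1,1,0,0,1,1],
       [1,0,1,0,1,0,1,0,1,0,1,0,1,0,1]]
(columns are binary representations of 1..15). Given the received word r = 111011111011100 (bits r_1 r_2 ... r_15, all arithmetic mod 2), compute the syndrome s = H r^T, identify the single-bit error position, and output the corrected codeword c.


s = (1, 1, 1, 1)^T, error position = 15, corrected codeword c = 111011111011101

Compute s = H r^T mod 2 one row at a time:
  s_1 = 1 + 1 + 0 + 1 + 1 + 1 + 0 + 0 = 5 ≡ 1 (mod 2).
  s_2 = 0 + 1 + 1 + 1 + 1 + 1 + 0 + 0 = 5 ≡ 1 (mod 2).
  s_3 = 1 + 1 + 1 + 1 + 0 + 1 + 0 + 0 = 5 ≡ 1 (mod 2).
  s_4 = 1 + 1 + 1 + 1 + 1 + 1 + 1 + 0 = 7 ≡ 1 (mod 2).
s = (1, 1, 1, 1)^T — this equals column 15 of H (binary 1111), so error is at position 15.
Correct: flip bit 15 of r = 111011111011100 to get c = 111011111011101.


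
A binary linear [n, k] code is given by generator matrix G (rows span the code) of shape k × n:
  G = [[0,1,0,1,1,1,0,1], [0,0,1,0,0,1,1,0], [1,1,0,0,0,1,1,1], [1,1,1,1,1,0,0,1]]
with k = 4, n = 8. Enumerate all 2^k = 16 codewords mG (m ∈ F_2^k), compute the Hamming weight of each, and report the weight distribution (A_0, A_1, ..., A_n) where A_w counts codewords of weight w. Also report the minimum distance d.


Weight distribution: A_0 = 1, A_2 = 2, A_3 = 3, A_4 = 3, A_5 = 4, A_6 = 2, A_7 = 1. Minimum distance d = 2.

Enumerate all 2^4 = 16 messages m ∈ F_2^4.
For each, compute codeword c = mG in F_2^8, then tally its weight.
  m = 0000 → c = 00000000, weight = 0.
  m = 1000 → c = 01011101, weight = 5.
  m = 0100 → c = 00100110, weight = 3.
  m = 1100 → c = 01111011, weight = 6.
  m = 0010 → c = 11000111, weight = 5.
  m = 1010 → c = 10011010, weight = 4.
  m = 0110 → c = 11100001, weight = 4.
  m = 1110 → c = 10111100, weight = 5.
  m = 0001 → c = 11111001, weight = 6.
  m = 1001 → c = 10100100, weight = 3.
  m = 0101 → c = 11011111, weight = 7.
  m = 1101 → c = 10000010, weight = 2.
  m = 0011 → c = 00111110, weight = 5.
  m = 1011 → c = 01100011, weight = 4.
  m = 0111 → c = 00011000, weight = 2.
  m = 1111 → c = 01000101, weight = 3.
Tally weights:
  weight 0: 1 codewords.
  weight 2: 2 codewords.
  weight 3: 3 codewords.
  weight 4: 3 codewords.
  weight 5: 4 codewords.
  weight 6: 2 codewords.
  weight 7: 1 codewords.
Minimum distance d = smallest w > 0 with A_w > 0 = 2.
Sanity: Σ A_w = 16 = 2^4 = 16 ✓.


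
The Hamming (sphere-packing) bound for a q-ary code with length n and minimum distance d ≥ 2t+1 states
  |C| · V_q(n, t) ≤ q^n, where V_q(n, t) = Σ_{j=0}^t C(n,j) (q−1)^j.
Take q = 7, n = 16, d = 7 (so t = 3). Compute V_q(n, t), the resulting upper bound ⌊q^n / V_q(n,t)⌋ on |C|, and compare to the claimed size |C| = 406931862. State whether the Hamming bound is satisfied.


V_q(n, t) = 125377, q^n = 33232930569601, Hamming bound = 265064011, |C| = 406931862 > bound (violated).

Step 1: Compute V_q(n, t) = Σ_{j=0}^3 C(n, j) (q−1)^j.
  j = 0: C(16,0)·(6)^0 = 1·1 = 1.
  j = 1: C(16,1)·(6)^1 = 16·6 = 96.
  j = 2: C(16,2)·(6)^2 = 120·36 = 4320.
  j = 3: C(16,3)·(6)^3 = 560·216 = 120960.
  V_q(n, t) = 1 + 96 + 4320 + 120960 = 125377.
Step 2: q^n = 7^16 = 33232930569601.
Step 3: Hamming bound ⌊q^n / V_q(n,t)⌋ = ⌊33232930569601/125377⌋ = 265064011.
Step 4: Compare |C| = 406931862 to 265064011: violated.
The claimed |C| lies above the Hamming bound, so no 7-ary code of length 16 with d ≥ 7 can have 406931862 codewords.


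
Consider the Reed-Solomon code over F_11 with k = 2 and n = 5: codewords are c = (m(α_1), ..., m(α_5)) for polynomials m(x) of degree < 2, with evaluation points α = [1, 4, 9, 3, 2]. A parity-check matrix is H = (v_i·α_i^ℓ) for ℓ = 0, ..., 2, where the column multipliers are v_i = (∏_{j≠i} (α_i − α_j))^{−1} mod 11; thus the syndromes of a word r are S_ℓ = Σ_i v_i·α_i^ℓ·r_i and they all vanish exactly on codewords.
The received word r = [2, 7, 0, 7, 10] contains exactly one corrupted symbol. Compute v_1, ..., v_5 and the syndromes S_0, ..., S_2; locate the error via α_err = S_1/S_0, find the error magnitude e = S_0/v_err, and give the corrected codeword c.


S = (1, 4, 5), error at position 2, error magnitude e = 3, c = [2, 4, 0, 7, 10].

Step 1: column multipliers v_i = (∏_{j≠i}(α_i − α_j))^{−1} mod 11.
  i = 1 (α = 1): (1−4)(1−9)(1−3)(1−2) = (−3)·(−8)·(−2)·(−1) = 48 ≡ 4, so v_1 = 4^{−1} = 3 (mod 11).
  i = 2 (α = 4): (4−1)(4−9)(4−3)(4−2) = 3·(−5)·1·2 = −30 ≡ 3, so v_2 = 3^{−1} = 4 (mod 11).
  i = 3 (α = 9): (9−1)(9−4)(9−3)(9−2) = 8·5·6·7 = 1680 ≡ 8, so v_3 = 8^{−1} = 7 (mod 11).
  i = 4 (α = 3): (3−1)(3−4)(3−9)(3−2) = 2·(−1)·(−6)·1 = 12 ≡ 1, so v_4 = 1^{−1} = 1 (mod 11).
  i = 5 (α = 2): (2−1)(2−4)(2−9)(2−3) = 1·(−2)·(−7)·(−1) = −14 ≡ 8, so v_5 = 8^{−1} = 7 (mod 11).
  v = [3, 4, 7, 1, 7].
Step 2: syndromes of r = [2, 7, 0, 7, 10] (all sums mod 11).
  S_0 = Σ v_i r_i = 3·2 + 4·7 + 7·0 + 1·7 + 7·10 = 111 ≡ 1.
  S_1 = Σ v_i α_i r_i = 3·1·2 + 4·4·7 + 7·9·0 + 1·3·7 + 7·2·10 = 279 ≡ 4.
  α_i^2 mod 11 = [1, 5, 4, 9, 4].
  S_2 = Σ v_i α_i^2 r_i = 3·1·2 + 4·5·7 + 7·4·0 + 1·9·7 + 7·4·10 = 489 ≡ 5.
  S = (1, 4, 5) ≠ 0, so r is not a codeword (an error is present).
Step 3: locate the error. For a single error e at position i, S_ℓ = v_i·e·α_i^ℓ, so α_err = S_1/S_0.
  S_0^{−1} = 1^{−1} = 1 (mod 11), so α_err = 4·1 = 4 ≡ 4 = α_2. Error position i = 2.
  Consistency check: S_2/S_1 = 5·3 = 15 ≡ 4 = α_err ✓ (single-error assumption holds).
Step 4: error magnitude e = S_0/v_2 = S_0·∏_{j≠2}(α_2 − α_j) = 1·3 = 3 ≡ 3 (mod 11).
Step 5: correct position 2: c_2 = r_2 − e = 7 − 3 ≡ 4 (mod 11). Hence c = [2, 4, 0, 7, 10].
  Check: interpolating c through the α_i gives m(x) = 5 + 8·x (degree < 2) with m(α_i) = c_i for every i, so c is indeed a codeword.
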